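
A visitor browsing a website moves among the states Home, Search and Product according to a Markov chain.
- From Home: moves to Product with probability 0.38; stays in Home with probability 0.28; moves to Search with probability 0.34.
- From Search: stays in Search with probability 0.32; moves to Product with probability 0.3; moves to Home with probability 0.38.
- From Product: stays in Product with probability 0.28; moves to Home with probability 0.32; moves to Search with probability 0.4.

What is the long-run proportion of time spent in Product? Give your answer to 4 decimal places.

0.3198

Let the stationary distribution be π with π = πP and π_1 + π_2 + π_3 = 1.
π_1 = 0.28·π_1 + 0.38·π_2 + 0.32·π_3
π_2 = 0.34·π_1 + 0.32·π_2 + 0.4·π_3
Solving with the normalization constraint gives π = (0.3280, 0.3521, 0.3198).
So the stationary probability of Product is 0.3198.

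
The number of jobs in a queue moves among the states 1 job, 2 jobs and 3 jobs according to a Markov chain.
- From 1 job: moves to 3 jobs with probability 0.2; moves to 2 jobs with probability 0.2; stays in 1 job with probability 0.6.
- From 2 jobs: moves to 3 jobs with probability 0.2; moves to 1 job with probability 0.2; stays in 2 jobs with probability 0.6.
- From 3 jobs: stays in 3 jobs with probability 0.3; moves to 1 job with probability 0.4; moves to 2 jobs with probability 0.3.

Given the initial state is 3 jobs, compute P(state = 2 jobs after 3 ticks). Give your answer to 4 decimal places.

0.3630

Propagate the distribution vector 3 ticks from 3 jobs.
After 0 ticks: (0.0000, 0.0000, 1.0000)
After 1 tick: (0.4000, 0.3000, 0.3000)
After 2 ticks: (0.4200, 0.3500, 0.2300)
After 3 ticks: (0.4140, 0.3630, 0.2230)
P(in 2 jobs after 3 ticks) = 0.3630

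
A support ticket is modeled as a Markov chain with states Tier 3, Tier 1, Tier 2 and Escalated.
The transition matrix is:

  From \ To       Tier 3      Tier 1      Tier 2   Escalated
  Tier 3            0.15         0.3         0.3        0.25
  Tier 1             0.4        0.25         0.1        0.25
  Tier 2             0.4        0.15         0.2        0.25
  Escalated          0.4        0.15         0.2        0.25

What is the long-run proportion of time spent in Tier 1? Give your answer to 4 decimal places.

Let the stationary distribution be π with π = πP and π_1 + π_2 + π_3 + π_4 = 1.
π_1 = 0.15·π_1 + 0.4·π_2 + 0.4·π_3 + 0.4·π_4
π_2 = 0.3·π_1 + 0.25·π_2 + 0.15·π_3 + 0.15·π_4
π_3 = 0.3·π_1 + 0.1·π_2 + 0.2·π_3 + 0.2·π_4
Solving with the normalization constraint gives π = (0.3200, 0.2200, 0.2100, 0.2500).
So the stationary probability of Tier 1 is 0.2200.

0.2200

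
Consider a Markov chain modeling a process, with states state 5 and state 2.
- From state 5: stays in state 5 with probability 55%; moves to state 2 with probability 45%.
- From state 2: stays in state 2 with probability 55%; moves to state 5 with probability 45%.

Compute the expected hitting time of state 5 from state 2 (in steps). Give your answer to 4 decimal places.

Let t(s) be the expected number of steps to first reach state 5 from state s, with t(state 5) = 0. Conditioning on the first step:
t(state 2) = 1 + 0.55·t(state 2)
Solving: t(state 2) = 2.2222.
Expected steps from state 2 to state 5: 2.2222.

2.2222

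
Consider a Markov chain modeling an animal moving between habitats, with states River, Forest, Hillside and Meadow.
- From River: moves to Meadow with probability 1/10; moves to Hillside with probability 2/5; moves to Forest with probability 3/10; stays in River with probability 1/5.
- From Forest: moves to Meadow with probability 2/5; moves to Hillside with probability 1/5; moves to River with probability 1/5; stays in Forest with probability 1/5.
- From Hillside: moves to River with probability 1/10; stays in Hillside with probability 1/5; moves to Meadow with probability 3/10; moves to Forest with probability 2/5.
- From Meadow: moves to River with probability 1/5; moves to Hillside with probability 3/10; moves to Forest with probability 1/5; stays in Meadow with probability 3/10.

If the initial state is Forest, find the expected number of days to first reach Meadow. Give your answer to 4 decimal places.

3.0909

Let t(s) be the expected number of days to first reach Meadow from state s, with t(Meadow) = 0. Conditioning on the first day:
t(River) = 1 + 0.2·t(River) + 0.3·t(Forest) + 0.4·t(Hillside)
t(Forest) = 1 + 0.2·t(River) + 0.2·t(Forest) + 0.2·t(Hillside)
t(Hillside) = 1 + 0.1·t(River) + 0.4·t(Forest) + 0.2·t(Hillside)
Solving: t(River) = 4.0606, t(Forest) = 3.0909, t(Hillside) = 3.3030.
Expected days from Forest to Meadow: 3.0909.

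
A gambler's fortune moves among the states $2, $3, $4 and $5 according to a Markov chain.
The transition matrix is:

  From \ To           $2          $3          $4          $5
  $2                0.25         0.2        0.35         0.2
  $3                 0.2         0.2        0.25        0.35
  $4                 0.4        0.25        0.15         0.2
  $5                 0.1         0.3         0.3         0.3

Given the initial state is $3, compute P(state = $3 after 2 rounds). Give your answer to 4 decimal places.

0.2475

Propagate the distribution vector 2 rounds from $3.
After 0 rounds: (0.0000, 1.0000, 0.0000, 0.0000)
After 1 round: (0.2000, 0.2000, 0.2500, 0.3500)
After 2 rounds: (0.2250, 0.2475, 0.2625, 0.2650)
P(in $3 after 2 rounds) = 0.2475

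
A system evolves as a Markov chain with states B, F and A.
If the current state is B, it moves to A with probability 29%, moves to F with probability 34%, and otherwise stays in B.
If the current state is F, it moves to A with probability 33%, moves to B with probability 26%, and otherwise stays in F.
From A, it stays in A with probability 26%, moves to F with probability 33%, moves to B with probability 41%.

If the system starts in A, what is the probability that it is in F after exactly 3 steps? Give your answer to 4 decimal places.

Propagate the distribution vector 3 steps from A.
After 0 steps: (0.0000, 0.0000, 1.0000)
After 1 step: (0.4100, 0.3300, 0.2600)
After 2 steps: (0.3441, 0.3605, 0.2954)
After 3 steps: (0.3422, 0.3623, 0.2956)
P(in F after 3 steps) = 0.3623

0.3623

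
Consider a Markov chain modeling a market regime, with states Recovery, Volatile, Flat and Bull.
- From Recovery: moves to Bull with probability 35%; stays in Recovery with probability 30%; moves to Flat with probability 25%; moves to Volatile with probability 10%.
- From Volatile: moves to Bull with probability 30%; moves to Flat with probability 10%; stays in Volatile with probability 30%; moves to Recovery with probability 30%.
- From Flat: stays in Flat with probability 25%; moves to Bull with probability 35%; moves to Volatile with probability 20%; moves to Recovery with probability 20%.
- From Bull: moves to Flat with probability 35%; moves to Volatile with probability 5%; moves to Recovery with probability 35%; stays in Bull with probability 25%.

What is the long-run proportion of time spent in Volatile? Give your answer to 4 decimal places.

0.1381

Let the stationary distribution be π with π = πP and π_1 + π_2 + π_3 + π_4 = 1.
π_1 = 0.3·π_1 + 0.3·π_2 + 0.2·π_3 + 0.35·π_4
π_2 = 0.1·π_1 + 0.3·π_2 + 0.2·π_3 + 0.05·π_4
π_3 = 0.25·π_1 + 0.1·π_2 + 0.25·π_3 + 0.35·π_4
Solving with the normalization constraint gives π = (0.2895, 0.1381, 0.2605, 0.3119).
So the stationary probability of Volatile is 0.1381.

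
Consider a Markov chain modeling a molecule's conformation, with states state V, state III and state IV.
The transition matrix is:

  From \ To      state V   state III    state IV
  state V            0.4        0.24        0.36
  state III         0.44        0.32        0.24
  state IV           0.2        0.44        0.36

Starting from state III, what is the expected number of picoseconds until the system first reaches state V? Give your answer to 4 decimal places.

2.6699

Let t(s) be the expected number of picoseconds to first reach state V from state s, with t(state V) = 0. Conditioning on the first picosecond:
t(state III) = 1 + 0.32·t(state III) + 0.24·t(state IV)
t(state IV) = 1 + 0.44·t(state III) + 0.36·t(state IV)
Solving: t(state III) = 2.6699, t(state IV) = 3.3981.
Expected picoseconds from state III to state V: 2.6699.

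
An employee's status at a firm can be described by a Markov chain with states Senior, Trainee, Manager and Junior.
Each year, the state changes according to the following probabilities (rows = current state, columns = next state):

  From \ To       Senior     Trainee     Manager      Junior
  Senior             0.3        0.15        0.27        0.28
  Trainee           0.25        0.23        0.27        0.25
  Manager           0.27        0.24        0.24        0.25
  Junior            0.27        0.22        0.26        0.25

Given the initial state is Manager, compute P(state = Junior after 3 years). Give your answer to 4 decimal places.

Propagate the distribution vector 3 years from Manager.
After 0 years: (0.0000, 0.0000, 1.0000, 0.0000)
After 1 year: (0.2700, 0.2400, 0.2400, 0.2500)
After 2 years: (0.2733, 0.2083, 0.2603, 0.2581)
After 3 years: (0.2740, 0.2082, 0.2596, 0.2582)
P(in Junior after 3 years) = 0.2582

0.2582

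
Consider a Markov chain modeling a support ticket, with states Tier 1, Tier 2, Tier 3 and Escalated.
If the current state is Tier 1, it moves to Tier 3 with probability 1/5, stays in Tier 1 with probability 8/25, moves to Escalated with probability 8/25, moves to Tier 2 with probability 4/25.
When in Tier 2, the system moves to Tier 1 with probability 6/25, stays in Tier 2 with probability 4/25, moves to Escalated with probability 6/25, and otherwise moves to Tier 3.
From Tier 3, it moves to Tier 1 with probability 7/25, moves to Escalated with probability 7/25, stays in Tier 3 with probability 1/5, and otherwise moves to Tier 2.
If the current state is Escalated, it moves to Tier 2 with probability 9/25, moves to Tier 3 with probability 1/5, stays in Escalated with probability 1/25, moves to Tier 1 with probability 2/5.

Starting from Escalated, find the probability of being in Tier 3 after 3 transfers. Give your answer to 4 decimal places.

Propagate the distribution vector 3 transfers from Escalated.
After 0 transfers: (0.0000, 0.0000, 0.0000, 1.0000)
After 1 transfer: (0.4000, 0.3600, 0.2000, 0.0400)
After 2 transfers: (0.2864, 0.1840, 0.2576, 0.2720)
After 3 transfers: (0.3167, 0.2350, 0.2294, 0.2188)
P(in Tier 3 after 3 transfers) = 0.2294

0.2294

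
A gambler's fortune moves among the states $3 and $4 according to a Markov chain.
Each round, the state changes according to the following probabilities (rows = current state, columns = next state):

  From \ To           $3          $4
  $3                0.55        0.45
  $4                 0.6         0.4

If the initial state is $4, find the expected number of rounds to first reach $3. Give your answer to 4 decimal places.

1.6667

Let t(s) be the expected number of rounds to first reach $3 from state s, with t($3) = 0. Conditioning on the first round:
t($4) = 1 + 0.4·t($4)
Solving: t($4) = 1.6667.
Expected rounds from $4 to $3: 1.6667.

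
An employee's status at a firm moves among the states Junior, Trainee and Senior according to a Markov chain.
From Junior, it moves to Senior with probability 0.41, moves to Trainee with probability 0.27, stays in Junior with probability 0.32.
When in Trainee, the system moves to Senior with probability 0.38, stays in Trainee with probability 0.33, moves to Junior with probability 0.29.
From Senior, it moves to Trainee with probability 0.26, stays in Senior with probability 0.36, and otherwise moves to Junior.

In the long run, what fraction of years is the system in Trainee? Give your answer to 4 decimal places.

Let the stationary distribution be π with π = πP and π_1 + π_2 + π_3 = 1.
π_1 = 0.32·π_1 + 0.29·π_2 + 0.38·π_3
π_2 = 0.27·π_1 + 0.33·π_2 + 0.26·π_3
Solving with the normalization constraint gives π = (0.3344, 0.2832, 0.3824).
So the stationary probability of Trainee is 0.2832.

0.2832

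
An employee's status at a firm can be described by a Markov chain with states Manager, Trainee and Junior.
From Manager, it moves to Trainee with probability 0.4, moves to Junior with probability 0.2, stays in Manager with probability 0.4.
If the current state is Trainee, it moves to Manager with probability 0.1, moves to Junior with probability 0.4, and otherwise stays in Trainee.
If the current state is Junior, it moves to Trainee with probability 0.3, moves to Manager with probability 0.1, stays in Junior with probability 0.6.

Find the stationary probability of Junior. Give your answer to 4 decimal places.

0.4643

Let the stationary distribution be π with π = πP and π_1 + π_2 + π_3 = 1.
π_1 = 0.4·π_1 + 0.1·π_2 + 0.1·π_3
π_2 = 0.4·π_1 + 0.5·π_2 + 0.3·π_3
Solving with the normalization constraint gives π = (0.1429, 0.3929, 0.4643).
So the stationary probability of Junior is 0.4643.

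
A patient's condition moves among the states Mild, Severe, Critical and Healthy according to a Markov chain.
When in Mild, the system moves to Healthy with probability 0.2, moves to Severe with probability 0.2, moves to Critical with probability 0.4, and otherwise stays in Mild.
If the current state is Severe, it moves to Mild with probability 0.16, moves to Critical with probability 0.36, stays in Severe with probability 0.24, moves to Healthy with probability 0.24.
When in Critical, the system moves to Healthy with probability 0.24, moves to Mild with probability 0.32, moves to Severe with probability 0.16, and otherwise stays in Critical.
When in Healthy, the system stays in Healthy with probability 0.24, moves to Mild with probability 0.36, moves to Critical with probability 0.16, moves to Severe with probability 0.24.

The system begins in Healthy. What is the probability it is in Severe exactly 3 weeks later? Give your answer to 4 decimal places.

Propagate the distribution vector 3 weeks from Healthy.
After 0 weeks: (0.0000, 0.0000, 0.0000, 1.0000)
After 1 week: (0.3600, 0.2400, 0.1600, 0.2400)
After 2 weeks: (0.2480, 0.2128, 0.3136, 0.2256)
After 3 weeks: (0.2652, 0.2050, 0.2997, 0.2301)
P(in Severe after 3 weeks) = 0.2050

0.2050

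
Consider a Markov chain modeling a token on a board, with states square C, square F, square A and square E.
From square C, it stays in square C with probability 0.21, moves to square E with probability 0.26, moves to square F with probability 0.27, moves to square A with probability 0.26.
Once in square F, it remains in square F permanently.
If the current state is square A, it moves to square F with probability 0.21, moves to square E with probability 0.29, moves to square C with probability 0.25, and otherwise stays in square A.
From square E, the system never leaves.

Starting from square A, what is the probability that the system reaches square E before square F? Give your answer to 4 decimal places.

Let h(s) be the probability of absorption at square E starting from transient state s. Then h(square E) = 1 and h(square F) = 0. By first-step analysis:
h(square C) = 0.21·h(square C) + 0.27·0 + 0.26·h(square A) + 0.26·1
h(square A) = 0.25·h(square C) + 0.21·0 + 0.25·h(square A) + 0.29·1
Solving: h(square C) = 0.5126, h(square A) = 0.5575.
Starting from square A, the probability is 0.5575.

0.5575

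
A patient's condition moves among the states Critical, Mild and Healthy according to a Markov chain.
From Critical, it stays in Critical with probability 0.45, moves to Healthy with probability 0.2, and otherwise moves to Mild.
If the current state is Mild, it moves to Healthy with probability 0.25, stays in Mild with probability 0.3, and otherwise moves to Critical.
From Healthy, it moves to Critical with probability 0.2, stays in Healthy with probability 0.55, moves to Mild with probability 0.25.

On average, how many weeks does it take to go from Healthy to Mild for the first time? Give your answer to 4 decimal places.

3.6145

Let t(s) be the expected number of weeks to first reach Mild from state s, with t(Mild) = 0. Conditioning on the first week:
t(Critical) = 1 + 0.45·t(Critical) + 0.2·t(Healthy)
t(Healthy) = 1 + 0.2·t(Critical) + 0.55·t(Healthy)
Solving: t(Critical) = 3.1325, t(Healthy) = 3.6145.
Expected weeks from Healthy to Mild: 3.6145.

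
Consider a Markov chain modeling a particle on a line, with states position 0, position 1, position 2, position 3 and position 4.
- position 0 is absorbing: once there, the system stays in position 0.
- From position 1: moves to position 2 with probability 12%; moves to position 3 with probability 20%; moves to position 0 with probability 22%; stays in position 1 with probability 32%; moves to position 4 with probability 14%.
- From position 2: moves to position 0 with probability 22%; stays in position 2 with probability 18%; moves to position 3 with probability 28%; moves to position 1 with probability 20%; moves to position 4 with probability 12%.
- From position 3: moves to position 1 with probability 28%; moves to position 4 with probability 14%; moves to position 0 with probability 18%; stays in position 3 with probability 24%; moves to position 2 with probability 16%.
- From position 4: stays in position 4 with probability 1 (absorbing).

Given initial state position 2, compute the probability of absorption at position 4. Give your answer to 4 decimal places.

Let h(s) be the probability of absorption at position 4 starting from transient state s. Then h(position 4) = 1 and h(position 0) = 0. By first-step analysis:
h(position 1) = 0.22·0 + 0.32·h(position 1) + 0.12·h(position 2) + 0.2·h(position 3) + 0.14·1
h(position 2) = 0.22·0 + 0.2·h(position 1) + 0.18·h(position 2) + 0.28·h(position 3) + 0.12·1
h(position 3) = 0.18·0 + 0.28·h(position 1) + 0.16·h(position 2) + 0.24·h(position 3) + 0.14·1
Solving: h(position 1) = 0.3939, h(position 2) = 0.3824, h(position 3) = 0.4098.
Starting from position 2, the probability is 0.3824.

0.3824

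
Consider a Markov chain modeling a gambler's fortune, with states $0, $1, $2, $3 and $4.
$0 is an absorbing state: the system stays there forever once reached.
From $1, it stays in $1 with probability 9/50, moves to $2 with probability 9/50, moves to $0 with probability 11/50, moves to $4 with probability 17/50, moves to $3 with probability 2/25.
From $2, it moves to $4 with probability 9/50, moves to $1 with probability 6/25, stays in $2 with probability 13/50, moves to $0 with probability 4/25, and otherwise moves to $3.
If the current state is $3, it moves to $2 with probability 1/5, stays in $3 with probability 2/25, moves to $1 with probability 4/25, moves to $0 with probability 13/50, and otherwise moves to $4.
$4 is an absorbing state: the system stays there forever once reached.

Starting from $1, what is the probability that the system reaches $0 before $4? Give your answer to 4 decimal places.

0.4104

Let h(s) be the probability of absorption at $0 starting from transient state s. Then h($0) = 1 and h($4) = 0. By first-step analysis:
h($1) = 0.22·1 + 0.18·h($1) + 0.18·h($2) + 0.08·h($3) + 0.34·0
h($2) = 0.16·1 + 0.24·h($1) + 0.26·h($2) + 0.16·h($3) + 0.18·0
h($3) = 0.26·1 + 0.16·h($1) + 0.2·h($2) + 0.08·h($3) + 0.3·0
Solving: h($1) = 0.4104, h($2) = 0.4469, h($3) = 0.4511.
Starting from $1, the probability is 0.4104.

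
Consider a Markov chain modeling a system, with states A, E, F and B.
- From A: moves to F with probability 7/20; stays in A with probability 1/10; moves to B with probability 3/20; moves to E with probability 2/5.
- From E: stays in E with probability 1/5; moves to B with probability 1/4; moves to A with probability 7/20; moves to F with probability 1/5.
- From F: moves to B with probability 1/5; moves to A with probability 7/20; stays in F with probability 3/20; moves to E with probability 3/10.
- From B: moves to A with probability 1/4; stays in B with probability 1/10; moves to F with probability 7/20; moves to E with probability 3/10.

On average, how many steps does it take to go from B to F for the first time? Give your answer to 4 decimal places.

3.2704

Let t(s) be the expected number of steps to first reach F from state s, with t(F) = 0. Conditioning on the first step:
t(A) = 1 + 0.1·t(A) + 0.4·t(E) + 0.15·t(B)
t(E) = 1 + 0.35·t(A) + 0.2·t(E) + 0.25·t(B)
t(B) = 1 + 0.25·t(A) + 0.3·t(E) + 0.1·t(B)
Solving: t(A) = 3.3094, t(E) = 3.7199, t(B) = 3.2704.
Expected steps from B to F: 3.2704.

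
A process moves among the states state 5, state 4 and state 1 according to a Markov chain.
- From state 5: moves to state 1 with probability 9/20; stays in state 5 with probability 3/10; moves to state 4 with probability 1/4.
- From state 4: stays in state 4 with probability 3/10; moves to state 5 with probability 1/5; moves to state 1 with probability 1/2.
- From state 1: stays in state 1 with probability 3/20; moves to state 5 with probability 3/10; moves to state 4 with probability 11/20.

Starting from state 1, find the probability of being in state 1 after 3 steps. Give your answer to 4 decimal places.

Propagate the distribution vector 3 steps from state 1.
After 0 steps: (0.0000, 0.0000, 1.0000)
After 1 step: (0.3000, 0.5500, 0.1500)
After 2 steps: (0.2450, 0.3225, 0.4325)
After 3 steps: (0.2678, 0.3959, 0.3364)
P(in state 1 after 3 steps) = 0.3364

0.3364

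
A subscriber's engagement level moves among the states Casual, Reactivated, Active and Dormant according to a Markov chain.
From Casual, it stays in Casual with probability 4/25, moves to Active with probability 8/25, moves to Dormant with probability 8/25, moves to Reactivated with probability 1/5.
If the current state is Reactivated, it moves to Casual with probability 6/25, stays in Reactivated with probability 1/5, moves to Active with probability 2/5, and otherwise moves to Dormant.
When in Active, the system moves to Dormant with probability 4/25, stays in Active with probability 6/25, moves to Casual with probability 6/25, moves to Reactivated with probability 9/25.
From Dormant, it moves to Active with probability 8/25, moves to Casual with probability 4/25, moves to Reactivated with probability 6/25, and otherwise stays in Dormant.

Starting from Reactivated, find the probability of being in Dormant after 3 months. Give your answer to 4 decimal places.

0.2194

Propagate the distribution vector 3 months from Reactivated.
After 0 months: (0.0000, 1.0000, 0.0000, 0.0000)
After 1 month: (0.2400, 0.2000, 0.4000, 0.1600)
After 2 months: (0.2080, 0.2704, 0.3040, 0.2176)
After 3 months: (0.2060, 0.2573, 0.3173, 0.2194)
P(in Dormant after 3 months) = 0.2194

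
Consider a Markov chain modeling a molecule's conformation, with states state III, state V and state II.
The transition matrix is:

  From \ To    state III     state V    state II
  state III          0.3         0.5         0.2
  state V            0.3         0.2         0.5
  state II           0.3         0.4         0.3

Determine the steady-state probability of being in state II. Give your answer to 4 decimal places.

0.3417

Let the stationary distribution be π with π = πP and π_1 + π_2 + π_3 = 1.
π_1 = 0.3·π_1 + 0.3·π_2 + 0.3·π_3
π_2 = 0.5·π_1 + 0.2·π_2 + 0.4·π_3
Solving with the normalization constraint gives π = (0.3000, 0.3583, 0.3417).
So the stationary probability of state II is 0.3417.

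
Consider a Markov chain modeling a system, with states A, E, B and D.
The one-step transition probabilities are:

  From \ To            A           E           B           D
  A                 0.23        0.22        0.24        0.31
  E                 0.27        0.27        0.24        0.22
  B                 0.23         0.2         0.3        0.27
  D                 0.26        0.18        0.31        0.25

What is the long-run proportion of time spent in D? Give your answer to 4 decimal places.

Let the stationary distribution be π with π = πP and π_1 + π_2 + π_3 + π_4 = 1.
π_1 = 0.23·π_1 + 0.27·π_2 + 0.23·π_3 + 0.26·π_4
π_2 = 0.22·π_1 + 0.27·π_2 + 0.2·π_3 + 0.18·π_4
π_3 = 0.24·π_1 + 0.24·π_2 + 0.3·π_3 + 0.31·π_4
Solving with the normalization constraint gives π = (0.2465, 0.2147, 0.2750, 0.2638).
So the stationary probability of D is 0.2638.

0.2638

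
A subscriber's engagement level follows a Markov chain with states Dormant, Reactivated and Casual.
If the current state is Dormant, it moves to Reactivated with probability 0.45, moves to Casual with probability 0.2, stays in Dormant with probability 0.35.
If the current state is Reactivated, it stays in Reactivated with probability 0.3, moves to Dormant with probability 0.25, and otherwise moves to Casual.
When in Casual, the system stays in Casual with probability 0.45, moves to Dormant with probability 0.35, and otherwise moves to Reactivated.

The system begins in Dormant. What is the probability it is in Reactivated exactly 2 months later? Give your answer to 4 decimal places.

Sum over the intermediate state after 1 month:
P = P(Dormant→Dormant)·P(Dormant→Reactivated) + P(Dormant→Reactivated)·P(Reactivated→Reactivated) + P(Dormant→Casual)·P(Casual→Reactivated)
  = 0.35×0.45 + 0.45×0.3 + 0.2×0.2
  = 0.1575 + 0.1350 + 0.0400 = 0.3325

0.3325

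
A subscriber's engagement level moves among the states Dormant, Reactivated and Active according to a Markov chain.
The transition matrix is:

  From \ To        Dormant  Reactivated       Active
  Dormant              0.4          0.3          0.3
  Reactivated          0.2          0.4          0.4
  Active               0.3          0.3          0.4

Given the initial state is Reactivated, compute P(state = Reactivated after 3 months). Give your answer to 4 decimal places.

0.3340

Propagate the distribution vector 3 months from Reactivated.
After 0 months: (0.0000, 1.0000, 0.0000)
After 1 month: (0.2000, 0.4000, 0.4000)
After 2 months: (0.2800, 0.3400, 0.3800)
After 3 months: (0.2940, 0.3340, 0.3720)
P(in Reactivated after 3 months) = 0.3340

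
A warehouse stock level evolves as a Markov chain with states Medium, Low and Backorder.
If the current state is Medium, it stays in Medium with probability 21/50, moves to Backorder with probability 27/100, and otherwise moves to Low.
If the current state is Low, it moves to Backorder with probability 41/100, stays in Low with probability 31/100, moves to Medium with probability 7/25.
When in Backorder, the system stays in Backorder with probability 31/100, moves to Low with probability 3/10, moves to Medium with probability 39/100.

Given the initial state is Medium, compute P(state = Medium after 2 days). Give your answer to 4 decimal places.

Sum over the intermediate state after 1 day:
P = P(Medium→Medium)·P(Medium→Medium) + P(Medium→Low)·P(Low→Medium) + P(Medium→Backorder)·P(Backorder→Medium)
  = 0.42×0.42 + 0.31×0.28 + 0.27×0.39
  = 0.1764 + 0.0868 + 0.1053 = 0.3685

0.3685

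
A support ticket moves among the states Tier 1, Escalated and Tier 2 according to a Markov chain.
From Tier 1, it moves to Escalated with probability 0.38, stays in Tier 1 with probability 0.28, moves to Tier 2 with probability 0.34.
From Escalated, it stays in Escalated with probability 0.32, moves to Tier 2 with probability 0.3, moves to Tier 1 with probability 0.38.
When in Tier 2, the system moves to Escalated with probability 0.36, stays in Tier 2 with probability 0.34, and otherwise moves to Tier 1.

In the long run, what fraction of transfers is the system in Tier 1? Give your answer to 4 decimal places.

Let the stationary distribution be π with π = πP and π_1 + π_2 + π_3 = 1.
π_1 = 0.28·π_1 + 0.38·π_2 + 0.3·π_3
π_2 = 0.38·π_1 + 0.32·π_2 + 0.36·π_3
Solving with the normalization constraint gives π = (0.3218, 0.3523, 0.3259).
So the stationary probability of Tier 1 is 0.3218.

0.3218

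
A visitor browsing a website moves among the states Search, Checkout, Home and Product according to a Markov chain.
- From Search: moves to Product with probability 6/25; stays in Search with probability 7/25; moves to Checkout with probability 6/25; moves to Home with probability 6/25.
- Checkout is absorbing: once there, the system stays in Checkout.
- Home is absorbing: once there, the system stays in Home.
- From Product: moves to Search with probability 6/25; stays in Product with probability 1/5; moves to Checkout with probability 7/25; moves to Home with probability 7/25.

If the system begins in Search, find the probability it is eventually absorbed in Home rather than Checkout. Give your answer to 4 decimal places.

0.5000

Let h(s) be the probability of absorption at Home starting from transient state s. Then h(Home) = 1 and h(Checkout) = 0. By first-step analysis:
h(Search) = 0.28·h(Search) + 0.24·0 + 0.24·1 + 0.24·h(Product)
h(Product) = 0.24·h(Search) + 0.28·0 + 0.28·1 + 0.2·h(Product)
Solving: h(Search) = 0.5000, h(Product) = 0.5000.
Starting from Search, the probability is 0.5000.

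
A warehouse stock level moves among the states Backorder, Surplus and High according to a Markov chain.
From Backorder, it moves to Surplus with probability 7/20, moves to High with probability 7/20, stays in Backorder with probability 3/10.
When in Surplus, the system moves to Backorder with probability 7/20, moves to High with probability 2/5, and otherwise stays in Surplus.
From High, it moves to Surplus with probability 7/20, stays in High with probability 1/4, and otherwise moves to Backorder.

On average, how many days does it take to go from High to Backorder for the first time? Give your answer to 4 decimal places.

Let t(s) be the expected number of days to first reach Backorder from state s, with t(Backorder) = 0. Conditioning on the first day:
t(Surplus) = 1 + 0.25·t(Surplus) + 0.4·t(High)
t(High) = 1 + 0.35·t(Surplus) + 0.25·t(High)
Solving: t(Surplus) = 2.7219, t(High) = 2.6036.
Expected days from High to Backorder: 2.6036.

2.6036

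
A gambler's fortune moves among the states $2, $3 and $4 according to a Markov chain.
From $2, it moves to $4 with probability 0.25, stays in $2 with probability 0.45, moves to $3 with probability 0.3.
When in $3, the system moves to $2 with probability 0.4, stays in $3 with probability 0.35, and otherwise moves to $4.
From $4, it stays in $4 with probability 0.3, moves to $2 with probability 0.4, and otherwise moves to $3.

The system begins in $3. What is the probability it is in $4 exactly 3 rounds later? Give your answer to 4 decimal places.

Propagate the distribution vector 3 rounds from $3.
After 0 rounds: (0.0000, 1.0000, 0.0000)
After 1 round: (0.4000, 0.3500, 0.2500)
After 2 rounds: (0.4200, 0.3175, 0.2625)
After 3 rounds: (0.4210, 0.3159, 0.2631)
P(in $4 after 3 rounds) = 0.2631

0.2631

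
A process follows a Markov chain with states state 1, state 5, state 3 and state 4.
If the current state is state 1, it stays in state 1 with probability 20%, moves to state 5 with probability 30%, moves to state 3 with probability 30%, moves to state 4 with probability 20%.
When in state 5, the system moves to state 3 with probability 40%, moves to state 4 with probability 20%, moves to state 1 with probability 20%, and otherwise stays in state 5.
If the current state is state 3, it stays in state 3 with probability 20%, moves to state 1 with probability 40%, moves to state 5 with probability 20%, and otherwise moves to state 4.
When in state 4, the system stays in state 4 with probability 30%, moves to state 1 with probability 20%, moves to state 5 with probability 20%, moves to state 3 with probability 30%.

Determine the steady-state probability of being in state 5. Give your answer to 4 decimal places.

0.2259

Let the stationary distribution be π with π = πP and π_1 + π_2 + π_3 + π_4 = 1.
π_1 = 0.2·π_1 + 0.2·π_2 + 0.4·π_3 + 0.2·π_4
π_2 = 0.3·π_1 + 0.2·π_2 + 0.2·π_3 + 0.2·π_4
π_3 = 0.3·π_1 + 0.4·π_2 + 0.2·π_3 + 0.3·π_4
Solving with the normalization constraint gives π = (0.2587, 0.2259, 0.2933, 0.2222).
So the stationary probability of state 5 is 0.2259.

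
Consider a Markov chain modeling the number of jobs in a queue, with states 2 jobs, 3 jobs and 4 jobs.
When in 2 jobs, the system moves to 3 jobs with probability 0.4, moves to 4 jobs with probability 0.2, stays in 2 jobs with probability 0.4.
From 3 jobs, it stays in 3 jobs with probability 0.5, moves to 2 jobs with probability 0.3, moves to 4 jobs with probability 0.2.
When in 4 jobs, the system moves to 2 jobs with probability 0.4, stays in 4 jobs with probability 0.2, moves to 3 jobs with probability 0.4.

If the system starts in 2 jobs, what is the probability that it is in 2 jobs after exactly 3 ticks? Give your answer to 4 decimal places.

Propagate the distribution vector 3 ticks from 2 jobs.
After 0 ticks: (1.0000, 0.0000, 0.0000)
After 1 tick: (0.4000, 0.4000, 0.2000)
After 2 ticks: (0.3600, 0.4400, 0.2000)
After 3 ticks: (0.3560, 0.4440, 0.2000)
P(in 2 jobs after 3 ticks) = 0.3560

0.3560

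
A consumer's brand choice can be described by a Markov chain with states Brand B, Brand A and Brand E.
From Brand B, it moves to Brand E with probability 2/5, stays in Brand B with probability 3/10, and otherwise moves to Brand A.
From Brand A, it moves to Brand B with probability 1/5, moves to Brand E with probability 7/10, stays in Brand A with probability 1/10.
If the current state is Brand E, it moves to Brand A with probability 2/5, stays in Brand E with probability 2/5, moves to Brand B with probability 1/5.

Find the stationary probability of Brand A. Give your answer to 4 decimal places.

0.2906

Let the stationary distribution be π with π = πP and π_1 + π_2 + π_3 = 1.
π_1 = 0.3·π_1 + 0.2·π_2 + 0.2·π_3
π_2 = 0.3·π_1 + 0.1·π_2 + 0.4·π_3
Solving with the normalization constraint gives π = (0.2222, 0.2906, 0.4872).
So the stationary probability of Brand A is 0.2906.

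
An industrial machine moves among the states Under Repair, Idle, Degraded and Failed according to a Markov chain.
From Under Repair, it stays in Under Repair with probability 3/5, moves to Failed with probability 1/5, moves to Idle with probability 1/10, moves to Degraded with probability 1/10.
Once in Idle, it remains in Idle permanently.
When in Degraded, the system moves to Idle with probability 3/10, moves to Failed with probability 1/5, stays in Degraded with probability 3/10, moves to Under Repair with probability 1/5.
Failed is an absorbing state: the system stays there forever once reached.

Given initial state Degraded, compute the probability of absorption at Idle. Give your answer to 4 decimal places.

Let h(s) be the probability of absorption at Idle starting from transient state s. Then h(Idle) = 1 and h(Failed) = 0. By first-step analysis:
h(Under Repair) = 0.6·h(Under Repair) + 0.1·1 + 0.1·h(Degraded) + 0.2·0
h(Degraded) = 0.2·h(Under Repair) + 0.3·1 + 0.3·h(Degraded) + 0.2·0
Solving: h(Under Repair) = 0.3846, h(Degraded) = 0.5385.
Starting from Degraded, the probability is 0.5385.

0.5385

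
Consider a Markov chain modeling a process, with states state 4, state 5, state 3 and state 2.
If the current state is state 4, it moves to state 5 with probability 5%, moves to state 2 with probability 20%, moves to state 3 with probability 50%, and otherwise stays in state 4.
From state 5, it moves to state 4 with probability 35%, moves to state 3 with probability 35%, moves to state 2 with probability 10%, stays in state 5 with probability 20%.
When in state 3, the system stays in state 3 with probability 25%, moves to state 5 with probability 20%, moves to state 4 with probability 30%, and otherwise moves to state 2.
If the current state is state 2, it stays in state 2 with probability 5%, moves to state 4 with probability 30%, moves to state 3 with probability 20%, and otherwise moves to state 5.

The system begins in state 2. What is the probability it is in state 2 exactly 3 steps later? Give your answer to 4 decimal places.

0.1780

Propagate the distribution vector 3 steps from state 2.
After 0 steps: (0.0000, 0.0000, 0.0000, 1.0000)
After 1 step: (0.3000, 0.4500, 0.2000, 0.0500)
After 2 steps: (0.3075, 0.1675, 0.3675, 0.1575)
After 3 steps: (0.2930, 0.1933, 0.3358, 0.1780)
P(in state 2 after 3 steps) = 0.1780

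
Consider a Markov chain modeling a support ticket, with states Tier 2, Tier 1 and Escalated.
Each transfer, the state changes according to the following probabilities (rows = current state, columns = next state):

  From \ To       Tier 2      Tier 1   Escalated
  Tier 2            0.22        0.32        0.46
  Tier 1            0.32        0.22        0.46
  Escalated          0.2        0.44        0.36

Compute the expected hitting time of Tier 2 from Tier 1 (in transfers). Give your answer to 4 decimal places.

3.7062

Let t(s) be the expected number of transfers to first reach Tier 2 from state s, with t(Tier 2) = 0. Conditioning on the first transfer:
t(Tier 1) = 1 + 0.22·t(Tier 1) + 0.46·t(Escalated)
t(Escalated) = 1 + 0.44·t(Tier 1) + 0.36·t(Escalated)
Solving: t(Tier 1) = 3.7062, t(Escalated) = 4.1105.
Expected transfers from Tier 1 to Tier 2: 3.7062.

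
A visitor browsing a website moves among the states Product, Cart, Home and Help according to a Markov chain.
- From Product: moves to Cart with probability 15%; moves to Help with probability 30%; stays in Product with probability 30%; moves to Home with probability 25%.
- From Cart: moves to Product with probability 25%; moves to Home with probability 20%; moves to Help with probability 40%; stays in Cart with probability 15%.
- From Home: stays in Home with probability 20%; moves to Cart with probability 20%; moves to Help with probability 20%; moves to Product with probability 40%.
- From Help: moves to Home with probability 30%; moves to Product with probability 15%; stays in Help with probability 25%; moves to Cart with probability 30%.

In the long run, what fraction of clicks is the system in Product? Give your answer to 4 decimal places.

0.2716

Let the stationary distribution be π with π = πP and π_1 + π_2 + π_3 + π_4 = 1.
π_1 = 0.3·π_1 + 0.25·π_2 + 0.4·π_3 + 0.15·π_4
π_2 = 0.15·π_1 + 0.15·π_2 + 0.2·π_3 + 0.3·π_4
π_3 = 0.25·π_1 + 0.2·π_2 + 0.2·π_3 + 0.3·π_4
Solving with the normalization constraint gives π = (0.2716, 0.2044, 0.2418, 0.2822).
So the stationary probability of Product is 0.2716.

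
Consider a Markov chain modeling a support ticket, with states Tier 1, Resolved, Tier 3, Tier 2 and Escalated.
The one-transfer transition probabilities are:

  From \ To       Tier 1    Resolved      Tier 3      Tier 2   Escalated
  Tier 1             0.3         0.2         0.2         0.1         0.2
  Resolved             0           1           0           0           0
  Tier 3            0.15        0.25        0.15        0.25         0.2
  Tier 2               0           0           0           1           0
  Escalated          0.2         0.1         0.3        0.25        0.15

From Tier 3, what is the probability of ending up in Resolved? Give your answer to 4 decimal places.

0.4887

Let h(s) be the probability of absorption at Resolved starting from transient state s. Then h(Resolved) = 1 and h(Tier 2) = 0. By first-step analysis:
h(Tier 1) = 0.3·h(Tier 1) + 0.2·1 + 0.2·h(Tier 3) + 0.1·0 + 0.2·h(Escalated)
h(Tier 3) = 0.15·h(Tier 1) + 0.25·1 + 0.15·h(Tier 3) + 0.25·0 + 0.2·h(Escalated)
h(Escalated) = 0.2·h(Tier 1) + 0.1·1 + 0.3·h(Tier 3) + 0.25·0 + 0.15·h(Escalated)
Solving: h(Tier 1) = 0.5449, h(Tier 3) = 0.4887, h(Escalated) = 0.4183.
Starting from Tier 3, the probability is 0.4887.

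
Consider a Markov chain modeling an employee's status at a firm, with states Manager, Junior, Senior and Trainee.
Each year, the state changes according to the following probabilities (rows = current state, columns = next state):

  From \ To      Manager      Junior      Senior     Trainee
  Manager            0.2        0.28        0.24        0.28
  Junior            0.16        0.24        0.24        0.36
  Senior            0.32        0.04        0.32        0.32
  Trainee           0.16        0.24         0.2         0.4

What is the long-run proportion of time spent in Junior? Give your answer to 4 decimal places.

0.1992

Let the stationary distribution be π with π = πP and π_1 + π_2 + π_3 + π_4 = 1.
π_1 = 0.2·π_1 + 0.16·π_2 + 0.32·π_3 + 0.16·π_4
π_2 = 0.28·π_1 + 0.24·π_2 + 0.04·π_3 + 0.24·π_4
π_3 = 0.24·π_1 + 0.24·π_2 + 0.32·π_3 + 0.2·π_4
Solving with the normalization constraint gives π = (0.2076, 0.1992, 0.2458, 0.3475).
So the stationary probability of Junior is 0.1992.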